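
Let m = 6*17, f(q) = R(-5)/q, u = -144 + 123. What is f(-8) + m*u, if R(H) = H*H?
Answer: -17161/8 ≈ -2145.1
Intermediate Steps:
u = -21
R(H) = H**2
f(q) = 25/q (f(q) = (-5)**2/q = 25/q)
m = 102
f(-8) + m*u = 25/(-8) + 102*(-21) = 25*(-1/8) - 2142 = -25/8 - 2142 = -17161/8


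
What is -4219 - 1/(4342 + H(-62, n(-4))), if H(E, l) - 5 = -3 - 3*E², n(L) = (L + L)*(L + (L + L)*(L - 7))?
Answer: -30326171/7188 ≈ -4219.0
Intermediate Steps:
n(L) = 2*L*(L + 2*L*(-7 + L)) (n(L) = (2*L)*(L + (2*L)*(-7 + L)) = (2*L)*(L + 2*L*(-7 + L)) = 2*L*(L + 2*L*(-7 + L)))
H(E, l) = 2 - 3*E² (H(E, l) = 5 + (-3 - 3*E²) = 2 - 3*E²)
-4219 - 1/(4342 + H(-62, n(-4))) = -4219 - 1/(4342 + (2 - 3*(-62)²)) = -4219 - 1/(4342 + (2 - 3*3844)) = -4219 - 1/(4342 + (2 - 11532)) = -4219 - 1/(4342 - 11530) = -4219 - 1/(-7188) = -4219 - 1*(-1/7188) = -4219 + 1/7188 = -30326171/7188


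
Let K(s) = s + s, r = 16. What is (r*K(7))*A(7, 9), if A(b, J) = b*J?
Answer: 14112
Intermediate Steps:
A(b, J) = J*b
K(s) = 2*s
(r*K(7))*A(7, 9) = (16*(2*7))*(9*7) = (16*14)*63 = 224*63 = 14112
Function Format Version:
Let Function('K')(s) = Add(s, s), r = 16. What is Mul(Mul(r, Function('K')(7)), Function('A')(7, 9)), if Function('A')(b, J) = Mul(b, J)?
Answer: 14112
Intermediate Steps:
Function('A')(b, J) = Mul(J, b)
Function('K')(s) = Mul(2, s)
Mul(Mul(r, Function('K')(7)), Function('A')(7, 9)) = Mul(Mul(16, Mul(2, 7)), Mul(9, 7)) = Mul(Mul(16, 14), 63) = Mul(224, 63) = 14112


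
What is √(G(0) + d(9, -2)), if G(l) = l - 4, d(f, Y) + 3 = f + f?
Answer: √11 ≈ 3.3166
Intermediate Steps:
d(f, Y) = -3 + 2*f (d(f, Y) = -3 + (f + f) = -3 + 2*f)
G(l) = -4 + l
√(G(0) + d(9, -2)) = √((-4 + 0) + (-3 + 2*9)) = √(-4 + (-3 + 18)) = √(-4 + 15) = √11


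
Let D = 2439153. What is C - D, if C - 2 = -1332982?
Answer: -3772133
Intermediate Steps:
C = -1332980 (C = 2 - 1332982 = -1332980)
C - D = -1332980 - 1*2439153 = -1332980 - 2439153 = -3772133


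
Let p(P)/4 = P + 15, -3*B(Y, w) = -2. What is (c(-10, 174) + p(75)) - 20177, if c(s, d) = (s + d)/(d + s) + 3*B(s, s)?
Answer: -19814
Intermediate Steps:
B(Y, w) = ⅔ (B(Y, w) = -⅓*(-2) = ⅔)
c(s, d) = 3 (c(s, d) = (s + d)/(d + s) + 3*(⅔) = (d + s)/(d + s) + 2 = 1 + 2 = 3)
p(P) = 60 + 4*P (p(P) = 4*(P + 15) = 4*(15 + P) = 60 + 4*P)
(c(-10, 174) + p(75)) - 20177 = (3 + (60 + 4*75)) - 20177 = (3 + (60 + 300)) - 20177 = (3 + 360) - 20177 = 363 - 20177 = -19814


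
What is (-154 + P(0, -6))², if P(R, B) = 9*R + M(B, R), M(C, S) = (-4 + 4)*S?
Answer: 23716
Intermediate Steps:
M(C, S) = 0 (M(C, S) = 0*S = 0)
P(R, B) = 9*R (P(R, B) = 9*R + 0 = 9*R)
(-154 + P(0, -6))² = (-154 + 9*0)² = (-154 + 0)² = (-154)² = 23716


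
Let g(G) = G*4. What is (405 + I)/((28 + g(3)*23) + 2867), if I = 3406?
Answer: 3811/3171 ≈ 1.2018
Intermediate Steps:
g(G) = 4*G
(405 + I)/((28 + g(3)*23) + 2867) = (405 + 3406)/((28 + (4*3)*23) + 2867) = 3811/((28 + 12*23) + 2867) = 3811/((28 + 276) + 2867) = 3811/(304 + 2867) = 3811/3171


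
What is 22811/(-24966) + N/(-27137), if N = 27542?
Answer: -1306635679/677502342 ≈ -1.9286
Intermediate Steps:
22811/(-24966) + N/(-27137) = 22811/(-24966) + 27542/(-27137) = 22811*(-1/24966) + 27542*(-1/27137) = -22811/24966 - 27542/27137 = -1306635679/677502342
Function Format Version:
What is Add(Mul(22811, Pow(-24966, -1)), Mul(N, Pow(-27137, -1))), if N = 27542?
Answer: Rational(-1306635679, 677502342) ≈ -1.9286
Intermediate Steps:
Add(Mul(22811, Pow(-24966, -1)), Mul(N, Pow(-27137, -1))) = Add(Mul(22811, Pow(-24966, -1)), Mul(27542, Pow(-27137, -1))) = Add(Mul(22811, Rational(-1, 24966)), Mul(27542, Rational(-1, 27137))) = Add(Rational(-22811, 24966), Rational(-27542, 27137)) = Rational(-1306635679, 677502342)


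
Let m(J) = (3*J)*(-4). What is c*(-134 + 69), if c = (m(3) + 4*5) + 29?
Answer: -845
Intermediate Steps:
m(J) = -12*J
c = 13 (c = (-12*3 + 4*5) + 29 = (-36 + 20) + 29 = -16 + 29 = 13)
c*(-134 + 69) = 13*(-134 + 69) = 13*(-65) = -845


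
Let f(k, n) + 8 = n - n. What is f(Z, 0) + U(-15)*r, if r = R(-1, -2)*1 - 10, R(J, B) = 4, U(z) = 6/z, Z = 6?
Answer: -28/5 ≈ -5.6000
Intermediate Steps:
f(k, n) = -8 (f(k, n) = -8 + (n - n) = -8 + 0 = -8)
r = -6 (r = 4*1 - 10 = 4 - 10 = -6)
f(Z, 0) + U(-15)*r = -8 + (6/(-15))*(-6) = -8 + (6*(-1/15))*(-6) = -8 - 2/5*(-6) = -8 + 12/5 = -28/5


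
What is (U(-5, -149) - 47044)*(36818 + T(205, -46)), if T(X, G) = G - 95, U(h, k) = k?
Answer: -1730897661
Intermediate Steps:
T(X, G) = -95 + G
(U(-5, -149) - 47044)*(36818 + T(205, -46)) = (-149 - 47044)*(36818 + (-95 - 46)) = -47193*(36818 - 141) = -47193*36677 = -1730897661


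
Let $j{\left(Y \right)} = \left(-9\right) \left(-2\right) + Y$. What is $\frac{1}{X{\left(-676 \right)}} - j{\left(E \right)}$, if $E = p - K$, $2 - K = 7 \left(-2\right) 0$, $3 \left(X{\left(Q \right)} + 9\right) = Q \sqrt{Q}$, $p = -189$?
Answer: $\frac{53442555284}{308916505} + \frac{52728 i}{308916505} \approx 173.0 + 0.00017069 i$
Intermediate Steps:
$X{\left(Q \right)} = -9 + \frac{Q^{\frac{3}{2}}}{3}$ ($X{\left(Q \right)} = -9 + \frac{Q \sqrt{Q}}{3} = -9 + \frac{Q^{\frac{3}{2}}}{3}$)
$K = 2$ ($K = 2 - 7 \left(-2\right) 0 = 2 - \left(-14\right) 0 = 2 - 0 = 2 + 0 = 2$)
$E = -191$ ($E = -189 - 2 = -191$)
$j{\left(Y \right)} = 18 + Y$
$\frac{1}{X{\left(-676 \right)}} - j{\left(E \right)} = \frac{1}{-9 + \frac{\left(-676\right)^{\frac{3}{2}}}{3}} - \left(18 - 191\right) = \frac{1}{-9 + \frac{\left(-17576\right) i}{3}} - -173 = \frac{1}{-9 - \frac{17576 i}{3}} + 173 = \frac{9 \left(-9 + \frac{17576 i}{3}\right)}{308916505} + 173 = 173 + \frac{9 \left(-9 + \frac{17576 i}{3}\right)}{308916505}$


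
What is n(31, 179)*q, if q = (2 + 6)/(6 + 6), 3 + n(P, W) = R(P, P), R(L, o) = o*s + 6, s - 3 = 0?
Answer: 64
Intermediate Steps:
s = 3 (s = 3 + 0 = 3)
R(L, o) = 6 + 3*o (R(L, o) = o*3 + 6 = 3*o + 6 = 6 + 3*o)
n(P, W) = 3 + 3*P (n(P, W) = -3 + (6 + 3*P) = 3 + 3*P)
q = 2/3 (q = 8/12 = 8*(1/12) = 2/3 ≈ 0.66667)
n(31, 179)*q = (3 + 3*31)*(2/3) = (3 + 93)*(2/3) = 96*(2/3) = 64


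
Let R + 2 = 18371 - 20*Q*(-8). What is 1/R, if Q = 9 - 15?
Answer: 1/17409 ≈ 5.7442e-5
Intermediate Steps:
Q = -6
R = 17409 (R = -2 + (18371 - 20*(-6)*(-8)) = -2 + (18371 - (-120)*(-8)) = -2 + (18371 - 1*960) = -2 + (18371 - 960) = -2 + 17411 = 17409)
1/R = 1/17409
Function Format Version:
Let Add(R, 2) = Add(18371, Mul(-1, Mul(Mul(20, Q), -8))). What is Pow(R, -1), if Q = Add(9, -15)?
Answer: Rational(1, 17409) ≈ 5.7442e-5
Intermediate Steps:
Q = -6
R = 17409 (R = Add(-2, Add(18371, Mul(-1, Mul(Mul(20, -6), -8)))) = Add(-2, Add(18371, Mul(-1, Mul(-120, -8)))) = Add(-2, Add(18371, Mul(-1, 960))) = Add(-2, Add(18371, -960)) = Add(-2, 17411) = 17409)
Pow(R, -1) = Pow(17409, -1) = Rational(1, 17409)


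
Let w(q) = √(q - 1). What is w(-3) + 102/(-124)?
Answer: -51/62 + 2*I ≈ -0.82258 + 2.0*I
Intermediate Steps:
w(q) = √(-1 + q)
w(-3) + 102/(-124) = √(-1 - 3) + 102/(-124) = √(-4) + 102*(-1/124) = 2*I - 51/62 = -51/62 + 2*I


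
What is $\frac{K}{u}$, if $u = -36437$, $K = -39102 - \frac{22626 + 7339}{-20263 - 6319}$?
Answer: $\frac{1039379399}{968568334} \approx 1.0731$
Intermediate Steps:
$K = - \frac{1039379399}{26582}$ ($K = -39102 - \frac{29965}{-26582} = -39102 - 29965 \left(- \frac{1}{26582}\right) = -39102 - - \frac{29965}{26582} = -39102 + \frac{29965}{26582} = - \frac{1039379399}{26582} \approx -39101.0$)
$\frac{K}{u} = - \frac{1039379399}{26582 \left(-36437\right)} = \left(- \frac{1039379399}{26582}\right) \left(- \frac{1}{36437}\right) = \frac{1039379399}{968568334}$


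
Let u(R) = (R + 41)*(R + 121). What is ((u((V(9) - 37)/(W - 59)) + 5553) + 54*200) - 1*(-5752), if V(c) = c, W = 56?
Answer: 257986/9 ≈ 28665.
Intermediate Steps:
u(R) = (41 + R)*(121 + R)
((u((V(9) - 37)/(W - 59)) + 5553) + 54*200) - 1*(-5752) = (((4961 + ((9 - 37)/(56 - 59))² + 162*((9 - 37)/(56 - 59))) + 5553) + 54*200) - 1*(-5752) = (((4961 + (-28/(-3))² + 162*(-28/(-3))) + 5553) + 10800) + 5752 = (((4961 + (-28*(-⅓))² + 162*(-28*(-⅓))) + 5553) + 10800) + 5752 = (((4961 + (28/3)² + 162*(28/3)) + 5553) + 10800) + 5752 = (((4961 + 784/9 + 1512) + 5553) + 10800) + 5752 = ((59041/9 + 5553) + 10800) + 5752 = (109018/9 + 10800) + 5752 = 206218/9 + 5752 = 257986/9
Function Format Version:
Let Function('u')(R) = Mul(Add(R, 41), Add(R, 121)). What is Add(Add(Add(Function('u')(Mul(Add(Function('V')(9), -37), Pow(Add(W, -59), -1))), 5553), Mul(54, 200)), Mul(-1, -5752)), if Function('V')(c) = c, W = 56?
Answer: Rational(257986, 9) ≈ 28665.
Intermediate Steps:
Function('u')(R) = Mul(Add(41, R), Add(121, R))
Add(Add(Add(Function('u')(Mul(Add(Function('V')(9), -37), Pow(Add(W, -59), -1))), 5553), Mul(54, 200)), Mul(-1, -5752)) = Add(Add(Add(Add(4961, Pow(Mul(Add(9, -37), Pow(Add(56, -59), -1)), 2), Mul(162, Mul(Add(9, -37), Pow(Add(56, -59), -1)))), 5553), Mul(54, 200)), Mul(-1, -5752)) = Add(Add(Add(Add(4961, Pow(Mul(-28, Pow(-3, -1)), 2), Mul(162, Mul(-28, Pow(-3, -1)))), 5553), 10800), 5752) = Add(Add(Add(Add(4961, Pow(Mul(-28, Rational(-1, 3)), 2), Mul(162, Mul(-28, Rational(-1, 3)))), 5553), 10800), 5752) = Add(Add(Add(Add(4961, Pow(Rational(28, 3), 2), Mul(162, Rational(28, 3))), 5553), 10800), 5752) = Add(Add(Add(Add(4961, Rational(784, 9), 1512), 5553), 10800), 5752) = Add(Add(Add(Rational(59041, 9), 5553), 10800), 5752) = Add(Add(Rational(109018, 9), 10800), 5752) = Add(Rational(206218, 9), 5752) = Rational(257986, 9)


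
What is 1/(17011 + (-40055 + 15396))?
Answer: -1/7648 ≈ -0.00013075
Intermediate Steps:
1/(17011 + (-40055 + 15396)) = 1/(17011 - 24659) = 1/(-7648) = -1/7648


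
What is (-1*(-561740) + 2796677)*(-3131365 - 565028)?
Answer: -12414029089881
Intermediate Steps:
(-1*(-561740) + 2796677)*(-3131365 - 565028) = (561740 + 2796677)*(-3696393) = 3358417*(-3696393) = -12414029089881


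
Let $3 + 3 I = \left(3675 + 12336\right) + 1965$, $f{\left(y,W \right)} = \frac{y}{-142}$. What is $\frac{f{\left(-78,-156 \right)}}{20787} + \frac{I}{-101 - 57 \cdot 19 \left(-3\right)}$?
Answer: $\frac{226720561}{119129764} \approx 1.9031$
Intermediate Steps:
$f{\left(y,W \right)} = - \frac{y}{142}$ ($f{\left(y,W \right)} = y \left(- \frac{1}{142}\right) = - \frac{y}{142}$)
$I = 5991$ ($I = -1 + \frac{\left(3675 + 12336\right) + 1965}{3} = -1 + \frac{16011 + 1965}{3} = -1 + \frac{1}{3} \cdot 17976 = -1 + 5992 = 5991$)
$\frac{f{\left(-78,-156 \right)}}{20787} + \frac{I}{-101 - 57 \cdot 19 \left(-3\right)} = \frac{\left(- \frac{1}{142}\right) \left(-78\right)}{20787} + \frac{5991}{-101 - 57 \cdot 19 \left(-3\right)} = \frac{39}{71} \cdot \frac{1}{20787} + \frac{5991}{-101 - -3249} = \frac{1}{37843} + \frac{5991}{-101 + 3249} = \frac{1}{37843} + \frac{5991}{3148} = \frac{226720561}{119129764}$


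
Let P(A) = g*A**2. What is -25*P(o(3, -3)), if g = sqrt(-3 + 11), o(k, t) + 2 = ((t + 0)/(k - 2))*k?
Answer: -6050*sqrt(2) ≈ -8556.0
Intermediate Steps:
o(k, t) = -2 + k*t/(-2 + k) (o(k, t) = -2 + ((t + 0)/(k - 2))*k = -2 + (t/(-2 + k))*k = -2 + k*t/(-2 + k))
g = 2*sqrt(2) (g = sqrt(8) = 2*sqrt(2) ≈ 2.8284)
P(A) = 2*sqrt(2)*A**2 (P(A) = (2*sqrt(2))*A**2 = 2*sqrt(2)*A**2)
-25*P(o(3, -3)) = -50*sqrt(2)*((4 - 2*3 + 3*(-3))/(-2 + 3))**2 = -50*sqrt(2)*((4 - 6 - 9)/1)**2 = -50*sqrt(2)*(1*(-11))**2 = -50*sqrt(2)*(-11)**2 = -50*sqrt(2)*121 = -6050*sqrt(2)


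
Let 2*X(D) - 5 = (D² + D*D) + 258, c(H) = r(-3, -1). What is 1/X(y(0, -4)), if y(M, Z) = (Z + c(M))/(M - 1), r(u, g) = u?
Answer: 2/361 ≈ 0.0055402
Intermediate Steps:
c(H) = -3
y(M, Z) = (-3 + Z)/(-1 + M) (y(M, Z) = (Z - 3)/(M - 1) = (-3 + Z)/(-1 + M))
X(D) = 263/2 + D² (X(D) = 5/2 + ((D² + D*D) + 258)/2 = 5/2 + ((D² + D²) + 258)/2 = 5/2 + (2*D² + 258)/2 = 5/2 + (258 + 2*D²)/2 = 5/2 + (129 + D²) = 263/2 + D²)
1/X(y(0, -4)) = 1/(263/2 + ((-3 - 4)/(-1 + 0))²) = 1/(263/2 + (-7/(-1))²) = 1/(263/2 + (-1*(-7))²) = 1/(263/2 + 7²) = 1/(263/2 + 49) = 1/(361/2) = 2/361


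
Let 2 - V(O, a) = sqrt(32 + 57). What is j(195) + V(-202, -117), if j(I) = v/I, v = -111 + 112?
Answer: 391/195 - sqrt(89) ≈ -7.4289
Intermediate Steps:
v = 1
j(I) = 1/I
V(O, a) = 2 - sqrt(89) (V(O, a) = 2 - sqrt(32 + 57) = 2 - sqrt(89))
j(195) + V(-202, -117) = 1/195 + (2 - sqrt(89)) = 391/195 - sqrt(89)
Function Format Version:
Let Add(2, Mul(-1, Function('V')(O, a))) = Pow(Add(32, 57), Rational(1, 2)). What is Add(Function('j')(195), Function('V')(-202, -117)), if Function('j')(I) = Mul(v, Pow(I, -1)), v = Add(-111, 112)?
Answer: Add(Rational(391, 195), Mul(-1, Pow(89, Rational(1, 2)))) ≈ -7.4289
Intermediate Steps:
v = 1
Function('j')(I) = Pow(I, -1) (Function('j')(I) = Mul(1, Pow(I, -1)) = Pow(I, -1))
Function('V')(O, a) = Add(2, Mul(-1, Pow(89, Rational(1, 2)))) (Function('V')(O, a) = Add(2, Mul(-1, Pow(Add(32, 57), Rational(1, 2)))) = Add(2, Mul(-1, Pow(89, Rational(1, 2)))))
Add(Function('j')(195), Function('V')(-202, -117)) = Add(Pow(195, -1), Add(2, Mul(-1, Pow(89, Rational(1, 2))))) = Add(Rational(1, 195), Add(2, Mul(-1, Pow(89, Rational(1, 2))))) = Add(Rational(391, 195), Mul(-1, Pow(89, Rational(1, 2))))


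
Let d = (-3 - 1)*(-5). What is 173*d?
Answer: 3460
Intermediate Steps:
d = 20 (d = -4*(-5) = 20)
173*d = 173*20 = 3460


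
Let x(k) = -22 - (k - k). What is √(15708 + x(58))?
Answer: √15686 ≈ 125.24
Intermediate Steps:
x(k) = -22 (x(k) = -22 - 1*0 = -22 + 0 = -22)
√(15708 + x(58)) = √(15708 - 22) = √15686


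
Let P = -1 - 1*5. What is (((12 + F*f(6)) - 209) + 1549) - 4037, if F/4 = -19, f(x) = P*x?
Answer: 51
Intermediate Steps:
P = -6 (P = -1 - 5 = -6)
f(x) = -6*x
F = -76 (F = 4*(-19) = -76)
(((12 + F*f(6)) - 209) + 1549) - 4037 = (((12 - (-456)*6) - 209) + 1549) - 4037 = (((12 - 76*(-36)) - 209) + 1549) - 4037 = (((12 + 2736) - 209) + 1549) - 4037 = ((2748 - 209) + 1549) - 4037 = (2539 + 1549) - 4037 = 4088 - 4037 = 51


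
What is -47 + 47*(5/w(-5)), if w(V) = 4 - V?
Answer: -188/9 ≈ -20.889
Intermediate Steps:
-47 + 47*(5/w(-5)) = -47 + 47*(5/(4 - 1*(-5))) = -47 + 47*(5/(4 + 5)) = -47 + 47*(5/9) = -47 + 235/9 = -188/9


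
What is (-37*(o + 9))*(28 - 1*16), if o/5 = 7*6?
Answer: -97236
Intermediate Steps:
o = 210 (o = 5*(7*6) = 5*42 = 210)
(-37*(o + 9))*(28 - 1*16) = (-37*(210 + 9))*(28 - 1*16) = (-37*219)*(28 - 16) = -8103*12 = -97236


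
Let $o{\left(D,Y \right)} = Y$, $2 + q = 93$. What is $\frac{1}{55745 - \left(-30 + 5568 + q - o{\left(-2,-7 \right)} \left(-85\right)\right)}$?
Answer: $\frac{1}{50711} \approx 1.972 \cdot 10^{-5}$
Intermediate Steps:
$q = 91$ ($q = -2 + 93 = 91$)
$\frac{1}{55745 - \left(-30 + 5568 + q - o{\left(-2,-7 \right)} \left(-85\right)\right)} = \frac{1}{55745 + \left(\left(30 - -595\right) - \left(\left(-96\right) \left(-58\right) + 91\right)\right)} = \frac{1}{55745 + \left(\left(30 + 595\right) - \left(5568 + 91\right)\right)} = \frac{1}{55745 + \left(625 - 5659\right)} = \frac{1}{55745 - 5034} = \frac{1}{50711}$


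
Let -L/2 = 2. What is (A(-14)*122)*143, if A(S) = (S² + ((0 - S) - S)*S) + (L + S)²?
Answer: 2233088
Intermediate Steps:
L = -4 (L = -2*2 = -4)
A(S) = (-4 + S)² - S² (A(S) = (S² + ((0 - S) - S)*S) + (-4 + S)² = (S² + (-S - S)*S) + (-4 + S)² = (S² + (-2*S)*S) + (-4 + S)² = (S² - 2*S²) + (-4 + S)² = -S² + (-4 + S)² = (-4 + S)² - S²)
(A(-14)*122)*143 = ((16 - 8*(-14))*122)*143 = ((16 + 112)*122)*143 = (128*122)*143 = 15616*143 = 2233088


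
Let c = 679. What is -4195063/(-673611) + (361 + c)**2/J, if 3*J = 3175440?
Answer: 64612099273/8912547141 ≈ 7.2496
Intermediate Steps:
J = 1058480 (J = (1/3)*3175440 = 1058480)
-4195063/(-673611) + (361 + c)**2/J = -4195063/(-673611) + (361 + 679)**2/1058480 = -4195063*(-1/673611) + 1040**2*(1/1058480) = 4195063/673611 + 1081600*(1/1058480) = 4195063/673611 + 13520/13231 = 64612099273/8912547141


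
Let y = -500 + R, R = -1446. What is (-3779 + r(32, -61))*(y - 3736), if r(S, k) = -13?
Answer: 21546144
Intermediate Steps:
y = -1946 (y = -500 - 1446 = -1946)
(-3779 + r(32, -61))*(y - 3736) = (-3779 - 13)*(-1946 - 3736) = -3792*(-5682) = 21546144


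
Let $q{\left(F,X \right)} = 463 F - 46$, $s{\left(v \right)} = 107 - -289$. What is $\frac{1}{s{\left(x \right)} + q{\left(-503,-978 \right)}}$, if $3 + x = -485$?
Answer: $- \frac{1}{232539} \approx -4.3004 \cdot 10^{-6}$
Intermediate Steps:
$x = -488$ ($x = -3 - 485 = -488$)
$s{\left(v \right)} = 396$ ($s{\left(v \right)} = 107 + 289 = 396$)
$q{\left(F,X \right)} = -46 + 463 F$
$\frac{1}{s{\left(x \right)} + q{\left(-503,-978 \right)}} = \frac{1}{396 + \left(-46 + 463 \left(-503\right)\right)} = \frac{1}{396 - 232935} = \frac{1}{-232539} = - \frac{1}{232539}$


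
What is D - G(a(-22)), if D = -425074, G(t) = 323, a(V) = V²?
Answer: -425397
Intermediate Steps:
D - G(a(-22)) = -425074 - 1*323 = -425074 - 323 = -425397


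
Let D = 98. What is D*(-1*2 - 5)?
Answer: -686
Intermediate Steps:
D*(-1*2 - 5) = 98*(-1*2 - 5) = 98*(-2 - 5) = 98*(-7) = -686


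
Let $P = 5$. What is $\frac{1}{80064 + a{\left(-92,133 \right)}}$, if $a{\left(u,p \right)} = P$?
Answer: $\frac{1}{80069} \approx 1.2489 \cdot 10^{-5}$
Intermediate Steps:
$a{\left(u,p \right)} = 5$
$\frac{1}{80064 + a{\left(-92,133 \right)}} = \frac{1}{80064 + 5} = \frac{1}{80069}$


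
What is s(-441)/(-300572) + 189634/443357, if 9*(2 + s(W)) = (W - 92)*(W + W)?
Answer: 8460311956/33315175051 ≈ 0.25395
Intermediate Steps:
s(W) = -2 + 2*W*(-92 + W)/9 (s(W) = -2 + ((W - 92)*(W + W))/9 = -2 + ((-92 + W)*(2*W))/9 = -2 + (2*W*(-92 + W))/9 = -2 + 2*W*(-92 + W)/9)
s(-441)/(-300572) + 189634/443357 = (-2 - 184/9*(-441) + (2/9)*(-441)²)/(-300572) + 189634/443357 = (-2 + 9016 + (2/9)*194481)*(-1/300572) + 189634*(1/443357) = (-2 + 9016 + 43218)*(-1/300572) + 189634/443357 = 52232*(-1/300572) + 189634/443357 = -13058/75143 + 189634/443357 = 8460311956/33315175051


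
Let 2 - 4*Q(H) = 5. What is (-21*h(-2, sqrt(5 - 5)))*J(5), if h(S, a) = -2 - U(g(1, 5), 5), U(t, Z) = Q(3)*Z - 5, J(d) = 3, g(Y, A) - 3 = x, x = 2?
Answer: -1701/4 ≈ -425.25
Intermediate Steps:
Q(H) = -3/4 (Q(H) = 1/2 - 1/4*5 = 1/2 - 5/4 = -3/4)
g(Y, A) = 5 (g(Y, A) = 3 + 2 = 5)
U(t, Z) = -5 - 3*Z/4 (U(t, Z) = -3*Z/4 - 5 = -5 - 3*Z/4)
h(S, a) = 27/4 (h(S, a) = -2 - (-5 - 3/4*5) = -2 - (-5 - 15/4) = -2 - 1*(-35/4) = -2 + 35/4 = 27/4)
(-21*h(-2, sqrt(5 - 5)))*J(5) = -21*27/4*3 = -567/4*3 = -1701/4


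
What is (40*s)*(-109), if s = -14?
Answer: 61040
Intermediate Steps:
(40*s)*(-109) = (40*(-14))*(-109) = -560*(-109) = 61040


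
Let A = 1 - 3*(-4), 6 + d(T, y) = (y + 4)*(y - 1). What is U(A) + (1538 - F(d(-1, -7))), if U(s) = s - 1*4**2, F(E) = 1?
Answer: 1534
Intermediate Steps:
d(T, y) = -6 + (-1 + y)*(4 + y) (d(T, y) = -6 + (y + 4)*(y - 1) = -6 + (4 + y)*(-1 + y) = -6 + (-1 + y)*(4 + y))
A = 13 (A = 1 + 12 = 13)
U(s) = -16 + s (U(s) = s - 1*16 = s - 16 = -16 + s)
U(A) + (1538 - F(d(-1, -7))) = (-16 + 13) + (1538 - 1*1) = -3 + (1538 - 1) = -3 + 1537 = 1534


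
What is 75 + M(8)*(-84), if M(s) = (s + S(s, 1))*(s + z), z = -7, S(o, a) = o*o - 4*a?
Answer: -5637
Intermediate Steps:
S(o, a) = o² - 4*a
M(s) = (-7 + s)*(-4 + s + s²) (M(s) = (s + (s² - 4*1))*(s - 7) = (s + (s² - 4))*(-7 + s) = (s + (-4 + s²))*(-7 + s) = (-4 + s + s²)*(-7 + s) = (-7 + s)*(-4 + s + s²))
75 + M(8)*(-84) = 75 + (28 + 8³ - 11*8 - 6*8²)*(-84) = 75 + (28 + 512 - 88 - 6*64)*(-84) = 75 + (28 + 512 - 88 - 384)*(-84) = 75 + 68*(-84) = 75 - 5712 = -5637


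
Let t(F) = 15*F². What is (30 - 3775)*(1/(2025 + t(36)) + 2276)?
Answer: -36591901409/4293 ≈ -8.5236e+6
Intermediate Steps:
(30 - 3775)*(1/(2025 + t(36)) + 2276) = (30 - 3775)*(1/(2025 + 15*36²) + 2276) = -3745*(1/(2025 + 15*1296) + 2276) = -3745*(1/(2025 + 19440) + 2276) = -3745*(1/21465 + 2276) = -3745*48854341/21465 = -36591901409/4293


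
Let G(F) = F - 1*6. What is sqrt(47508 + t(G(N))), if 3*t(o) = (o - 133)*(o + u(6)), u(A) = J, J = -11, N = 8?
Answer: sqrt(47901) ≈ 218.86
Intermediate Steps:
G(F) = -6 + F (G(F) = F - 6 = -6 + F)
u(A) = -11
t(o) = (-133 + o)*(-11 + o)/3 (t(o) = ((o - 133)*(o - 11))/3 = ((-133 + o)*(-11 + o))/3 = (-133 + o)*(-11 + o)/3)
sqrt(47508 + t(G(N))) = sqrt(47508 + (1463/3 - 48*(-6 + 8) + (-6 + 8)**2/3)) = sqrt(47508 + (1463/3 - 48*2 + (1/3)*2**2)) = sqrt(47508 + (1463/3 - 96 + (1/3)*4)) = sqrt(47508 + (1463/3 - 96 + 4/3)) = sqrt(47508 + 393) = sqrt(47901)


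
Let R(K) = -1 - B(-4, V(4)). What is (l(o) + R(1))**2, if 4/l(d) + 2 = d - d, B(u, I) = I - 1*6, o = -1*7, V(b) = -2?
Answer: 25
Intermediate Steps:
o = -7
B(u, I) = -6 + I (B(u, I) = I - 6 = -6 + I)
l(d) = -2 (l(d) = 4/(-2 + (d - d)) = 4/(-2 + 0) = 4/(-2) = 4*(-1/2) = -2)
R(K) = 7 (R(K) = -1 - (-6 - 2) = -1 - 1*(-8) = -1 + 8 = 7)
(l(o) + R(1))**2 = (-2 + 7)**2 = 5**2 = 25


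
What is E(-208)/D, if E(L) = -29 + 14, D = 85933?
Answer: -15/85933 ≈ -0.00017455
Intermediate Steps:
E(L) = -15
E(-208)/D = -15/85933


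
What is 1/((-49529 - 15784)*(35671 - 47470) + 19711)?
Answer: 1/770647798 ≈ 1.2976e-9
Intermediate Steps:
1/((-49529 - 15784)*(35671 - 47470) + 19711) = 1/(-65313*(-11799) + 19711) = 1/(770628087 + 19711) = 1/770647798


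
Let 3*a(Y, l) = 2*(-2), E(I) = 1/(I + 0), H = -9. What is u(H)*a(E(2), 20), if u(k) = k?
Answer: 12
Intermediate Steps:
E(I) = 1/I
a(Y, l) = -4/3 (a(Y, l) = (2*(-2))/3 = (1/3)*(-4) = -4/3)
u(H)*a(E(2), 20) = -9*(-4/3) = 12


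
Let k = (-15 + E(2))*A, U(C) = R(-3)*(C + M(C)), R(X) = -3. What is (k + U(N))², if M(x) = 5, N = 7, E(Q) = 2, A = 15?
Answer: 53361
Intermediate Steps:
U(C) = -15 - 3*C (U(C) = -3*(C + 5) = -3*(5 + C) = -15 - 3*C)
k = -195 (k = (-15 + 2)*15 = -13*15 = -195)
(k + U(N))² = (-195 + (-15 - 3*7))² = (-195 + (-15 - 21))² = (-195 - 36)² = (-231)² = 53361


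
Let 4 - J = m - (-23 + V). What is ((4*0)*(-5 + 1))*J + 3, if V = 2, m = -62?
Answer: 3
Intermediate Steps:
J = 45 (J = 4 - (-62 - (-23 + 2)) = 4 - (-62 - 1*(-21)) = 4 - (-62 + 21) = 4 - 1*(-41) = 4 + 41 = 45)
((4*0)*(-5 + 1))*J + 3 = ((4*0)*(-5 + 1))*45 + 3 = (0*(-4))*45 + 3 = 0*45 + 3 = 0 + 3 = 3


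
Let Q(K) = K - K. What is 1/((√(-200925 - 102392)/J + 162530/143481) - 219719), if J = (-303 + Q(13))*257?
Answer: -1015878815636204328075007/223206726742610027323890154954 + 59374611011053*I*√303317/223206726742610027323890154954 ≈ -4.5513e-6 + 1.465e-13*I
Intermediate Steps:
Q(K) = 0
J = -77871 (J = (-303 + 0)*257 = -303*257 = -77871)
1/((√(-200925 - 102392)/J + 162530/143481) - 219719) = 1/((√(-200925 - 102392)/(-77871) + 162530/143481) - 219719) = 1/((√(-303317)*(-1/77871) + 162530*(1/143481)) - 219719) = 1/(((I*√303317)*(-1/77871) + 162530/143481) - 219719) = 1/((-I*√303317/77871 + 162530/143481) - 219719) = 1/((162530/143481 - I*√303317/77871) - 219719) = 1/(-31525339309/143481 - I*√303317/77871)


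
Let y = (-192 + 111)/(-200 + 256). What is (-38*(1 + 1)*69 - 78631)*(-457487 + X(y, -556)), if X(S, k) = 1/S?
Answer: 3108114189125/81 ≈ 3.8372e+10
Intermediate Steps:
y = -81/56 ≈ -1.4464
(-38*(1 + 1)*69 - 78631)*(-457487 + X(y, -556)) = (-38*(1 + 1)*69 - 78631)*(-457487 + 1/(-81/56)) = (-38*2*69 - 78631)*(-457487 - 56/81) = (-19*4*69 - 78631)*(-37056503/81) = (-76*69 - 78631)*(-37056503/81) = (-5244 - 78631)*(-37056503/81) = -83875*(-37056503/81) = 3108114189125/81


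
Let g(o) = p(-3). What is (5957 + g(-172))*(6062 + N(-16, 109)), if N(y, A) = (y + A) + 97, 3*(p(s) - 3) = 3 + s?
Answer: 37261920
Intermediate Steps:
p(s) = 4 + s/3 (p(s) = 3 + (3 + s)/3 = 3 + (1 + s/3) = 4 + s/3)
g(o) = 3 (g(o) = 4 + (⅓)*(-3) = 4 - 1 = 3)
N(y, A) = 97 + A + y (N(y, A) = (A + y) + 97 = 97 + A + y)
(5957 + g(-172))*(6062 + N(-16, 109)) = (5957 + 3)*(6062 + (97 + 109 - 16)) = 5960*(6062 + 190) = 5960*6252 = 37261920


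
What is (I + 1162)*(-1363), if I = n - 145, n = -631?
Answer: -526118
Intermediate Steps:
I = -776 (I = -631 - 145 = -776)
(I + 1162)*(-1363) = (-776 + 1162)*(-1363) = 386*(-1363) = -526118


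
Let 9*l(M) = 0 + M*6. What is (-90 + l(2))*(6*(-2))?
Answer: 1064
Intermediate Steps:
l(M) = 2*M/3 (l(M) = (0 + M*6)/9 = (0 + 6*M)/9 = (6*M)/9 = 2*M/3)
(-90 + l(2))*(6*(-2)) = (-90 + (2/3)*2)*(6*(-2)) = (-90 + 4/3)*(-12) = -266/3*(-12) = 1064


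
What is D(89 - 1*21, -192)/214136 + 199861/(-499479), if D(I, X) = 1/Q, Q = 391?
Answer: -16733796623057/41819966141304 ≈ -0.40014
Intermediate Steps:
D(I, X) = 1/391
D(89 - 1*21, -192)/214136 + 199861/(-499479) = (1/391)/214136 + 199861/(-499479) = (1/391)*(1/214136) + 199861*(-1/499479) = 1/83727176 - 199861/499479 = -16733796623057/41819966141304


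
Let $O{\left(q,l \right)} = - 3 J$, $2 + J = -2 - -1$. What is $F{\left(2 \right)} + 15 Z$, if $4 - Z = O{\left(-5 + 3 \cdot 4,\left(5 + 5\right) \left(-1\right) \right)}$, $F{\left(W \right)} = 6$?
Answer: $-69$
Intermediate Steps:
$J = -3$ ($J = -2 - 1 = -3$)
$O{\left(q,l \right)} = 9$ ($O{\left(q,l \right)} = \left(-3\right) \left(-3\right) = 9$)
$Z = -5$ ($Z = 4 - 9 = -5$)
$F{\left(2 \right)} + 15 Z = 6 + 15 \left(-5\right) = 6 - 75 = -69$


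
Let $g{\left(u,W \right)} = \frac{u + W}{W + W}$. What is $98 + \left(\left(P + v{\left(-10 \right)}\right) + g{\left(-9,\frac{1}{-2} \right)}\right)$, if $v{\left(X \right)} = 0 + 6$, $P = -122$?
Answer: $- \frac{17}{2} \approx -8.5$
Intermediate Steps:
$g{\left(u,W \right)} = \frac{W + u}{2 W}$
$v{\left(X \right)} = 6$
$98 + \left(\left(P + v{\left(-10 \right)}\right) + g{\left(-9,\frac{1}{-2} \right)}\right) = 98 + \left(\left(-122 + 6\right) + \frac{\frac{1}{-2} - 9}{2 \frac{1}{-2}}\right) = 98 - \left(116 - \frac{- \frac{1}{2} - 9}{2 \left(- \frac{1}{2}\right)}\right) = 98 - \left(116 + 1 \left(- \frac{19}{2}\right)\right) = 98 + \left(-116 + \frac{19}{2}\right) = 98 - \frac{213}{2} = - \frac{17}{2}$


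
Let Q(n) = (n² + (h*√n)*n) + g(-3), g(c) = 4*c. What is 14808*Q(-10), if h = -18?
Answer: 1303104 + 2665440*I*√10 ≈ 1.3031e+6 + 8.4289e+6*I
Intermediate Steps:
Q(n) = -12 + n² - 18*n^(3/2) (Q(n) = (n² + (-18*√n)*n) + 4*(-3) = (n² - 18*n^(3/2)) - 12 = -12 + n² - 18*n^(3/2))
14808*Q(-10) = 14808*(-12 + (-10)² - (-180)*I*√10) = 14808*(-12 + 100 - (-180)*I*√10) = 14808*(-12 + 100 + 180*I*√10) = 14808*(88 + 180*I*√10) = 1303104 + 2665440*I*√10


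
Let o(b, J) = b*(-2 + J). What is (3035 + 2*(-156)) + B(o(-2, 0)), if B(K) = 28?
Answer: 2751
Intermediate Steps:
(3035 + 2*(-156)) + B(o(-2, 0)) = (3035 + 2*(-156)) + 28 = (3035 - 312) + 28 = 2723 + 28 = 2751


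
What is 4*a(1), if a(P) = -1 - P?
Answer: -8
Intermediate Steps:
4*a(1) = 4*(-1 - 1*1) = 4*(-1 - 1) = 4*(-2) = -8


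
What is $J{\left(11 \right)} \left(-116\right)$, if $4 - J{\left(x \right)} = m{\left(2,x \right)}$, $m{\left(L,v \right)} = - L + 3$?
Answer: $-348$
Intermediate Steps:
$m{\left(L,v \right)} = 3 - L$
$J{\left(x \right)} = 3$ ($J{\left(x \right)} = 4 - \left(3 - 2\right) = 4 - 1 = 3$)
$J{\left(11 \right)} \left(-116\right) = 3 \left(-116\right) = -348$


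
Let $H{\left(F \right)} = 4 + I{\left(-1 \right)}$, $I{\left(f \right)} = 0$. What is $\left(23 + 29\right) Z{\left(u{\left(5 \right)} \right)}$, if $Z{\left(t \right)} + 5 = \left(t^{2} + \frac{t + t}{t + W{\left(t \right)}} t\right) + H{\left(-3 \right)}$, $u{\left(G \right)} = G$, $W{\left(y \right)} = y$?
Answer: $1508$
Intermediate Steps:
$H{\left(F \right)} = 4$ ($H{\left(F \right)} = 4 + 0 = 4$)
$Z{\left(t \right)} = -1 + t + t^{2}$ ($Z{\left(t \right)} = -5 + \left(\left(t^{2} + \frac{t + t}{t + t} t\right) + 4\right) = -5 + \left(\left(t^{2} + \frac{2 t}{2 t} t\right) + 4\right) = -5 + \left(\left(t^{2} + 2 t \frac{1}{2 t} t\right) + 4\right) = -5 + \left(\left(t^{2} + 1 t\right) + 4\right) = -5 + \left(\left(t^{2} + t\right) + 4\right) = -5 + \left(\left(t + t^{2}\right) + 4\right) = -5 + \left(4 + t + t^{2}\right) = -1 + t + t^{2}$)
$\left(23 + 29\right) Z{\left(u{\left(5 \right)} \right)} = \left(23 + 29\right) \left(-1 + 5 + 5^{2}\right) = 52 \left(-1 + 5 + 25\right) = 52 \cdot 29 = 1508$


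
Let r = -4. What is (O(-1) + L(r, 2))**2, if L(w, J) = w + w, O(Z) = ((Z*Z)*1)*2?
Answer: 36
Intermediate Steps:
O(Z) = 2*Z**2 (O(Z) = (Z**2*1)*2 = Z**2*2 = 2*Z**2)
L(w, J) = 2*w
(O(-1) + L(r, 2))**2 = (2*(-1)**2 + 2*(-4))**2 = (2*1 - 8)**2 = (2 - 8)**2 = (-6)**2 = 36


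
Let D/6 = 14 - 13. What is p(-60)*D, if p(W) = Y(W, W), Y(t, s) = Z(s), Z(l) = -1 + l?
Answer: -366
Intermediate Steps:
Y(t, s) = -1 + s
p(W) = -1 + W
D = 6 (D = 6*(14 - 13) = 6*1 = 6)
p(-60)*D = (-1 - 60)*6 = -61*6 = -366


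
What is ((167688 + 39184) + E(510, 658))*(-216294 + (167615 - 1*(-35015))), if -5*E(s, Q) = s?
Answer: -2825305280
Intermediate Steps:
E(s, Q) = -s/5
((167688 + 39184) + E(510, 658))*(-216294 + (167615 - 1*(-35015))) = ((167688 + 39184) - ⅕*510)*(-216294 + (167615 - 1*(-35015))) = (206872 - 102)*(-216294 + (167615 + 35015)) = 206770*(-216294 + 202630) = 206770*(-13664) = -2825305280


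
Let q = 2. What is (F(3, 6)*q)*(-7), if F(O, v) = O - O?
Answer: 0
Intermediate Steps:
F(O, v) = 0
(F(3, 6)*q)*(-7) = (0*2)*(-7) = 0*(-7) = 0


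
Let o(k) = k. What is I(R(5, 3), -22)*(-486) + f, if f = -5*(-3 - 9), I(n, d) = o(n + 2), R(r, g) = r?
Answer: -3342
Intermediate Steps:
I(n, d) = 2 + n (I(n, d) = n + 2 = 2 + n)
f = 60 (f = -5*(-12) = 60)
I(R(5, 3), -22)*(-486) + f = (2 + 5)*(-486) + 60 = 7*(-486) + 60 = -3402 + 60 = -3342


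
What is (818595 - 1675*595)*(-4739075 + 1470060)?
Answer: 581982740450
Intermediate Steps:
(818595 - 1675*595)*(-4739075 + 1470060) = (818595 - 996625)*(-3269015) = -178030*(-3269015) = 581982740450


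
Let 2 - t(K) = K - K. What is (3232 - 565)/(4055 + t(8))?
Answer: 2667/4057 ≈ 0.65738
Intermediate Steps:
t(K) = 2 (t(K) = 2 - (K - K) = 2 - 1*0 = 2 + 0 = 2)
(3232 - 565)/(4055 + t(8)) = (3232 - 565)/(4055 + 2) = 2667/4057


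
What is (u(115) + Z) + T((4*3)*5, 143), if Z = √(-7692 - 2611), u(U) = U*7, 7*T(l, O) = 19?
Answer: 5654/7 + I*√10303 ≈ 807.71 + 101.5*I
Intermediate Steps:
T(l, O) = 19/7 (T(l, O) = (⅐)*19 = 19/7)
u(U) = 7*U
Z = I*√10303 (Z = √(-10303) = I*√10303 ≈ 101.5*I)
(u(115) + Z) + T((4*3)*5, 143) = (7*115 + I*√10303) + 19/7 = (805 + I*√10303) + 19/7 = 5654/7 + I*√10303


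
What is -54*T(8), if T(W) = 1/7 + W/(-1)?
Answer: 2970/7 ≈ 424.29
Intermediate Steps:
T(W) = 1/7 - W (T(W) = 1*(1/7) + W*(-1) = 1/7 - W)
-54*T(8) = -54*(1/7 - 1*8) = -54*(1/7 - 8) = -54*(-55/7) = 2970/7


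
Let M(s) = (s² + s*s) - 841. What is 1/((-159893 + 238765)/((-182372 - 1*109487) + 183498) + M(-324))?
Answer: 108361/22659398199 ≈ 4.7822e-6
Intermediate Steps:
M(s) = -841 + 2*s² (M(s) = (s² + s²) - 841 = 2*s² - 841 = -841 + 2*s²)
1/((-159893 + 238765)/((-182372 - 1*109487) + 183498) + M(-324)) = 1/((-159893 + 238765)/((-182372 - 1*109487) + 183498) + (-841 + 2*(-324)²)) = 1/(78872/((-182372 - 109487) + 183498) + (-841 + 2*104976)) = 1/(78872/(-291859 + 183498) + (-841 + 209952)) = 1/(78872/(-108361) + 209111) = 1/(78872*(-1/108361) + 209111) = 1/(-78872/108361 + 209111) = 1/(22659398199/108361) = 108361/22659398199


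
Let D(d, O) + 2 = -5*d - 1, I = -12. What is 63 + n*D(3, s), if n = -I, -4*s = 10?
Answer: -153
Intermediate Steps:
s = -5/2 (s = -¼*10 = -5/2 ≈ -2.5000)
D(d, O) = -3 - 5*d (D(d, O) = -2 + (-5*d - 1) = -2 + (-1 - 5*d) = -3 - 5*d)
n = 12 (n = -1*(-12) = 12)
63 + n*D(3, s) = 63 + 12*(-3 - 5*3) = 63 + 12*(-3 - 15) = 63 + 12*(-18) = 63 - 216 = -153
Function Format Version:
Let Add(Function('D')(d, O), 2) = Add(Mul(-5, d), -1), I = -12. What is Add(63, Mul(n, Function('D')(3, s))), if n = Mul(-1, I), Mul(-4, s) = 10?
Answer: -153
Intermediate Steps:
s = Rational(-5, 2) (s = Mul(Rational(-1, 4), 10) = Rational(-5, 2) ≈ -2.5000)
Function('D')(d, O) = Add(-3, Mul(-5, d)) (Function('D')(d, O) = Add(-2, Add(Mul(-5, d), -1)) = Add(-2, Add(-1, Mul(-5, d))) = Add(-3, Mul(-5, d)))
n = 12 (n = Mul(-1, -12) = 12)
Add(63, Mul(n, Function('D')(3, s))) = Add(63, Mul(12, Add(-3, Mul(-5, 3)))) = Add(63, Mul(12, Add(-3, -15))) = Add(63, Mul(12, -18)) = Add(63, -216) = -153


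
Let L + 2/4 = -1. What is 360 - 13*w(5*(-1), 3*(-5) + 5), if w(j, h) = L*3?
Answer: 837/2 ≈ 418.50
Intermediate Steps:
L = -3/2 (L = -½ - 1 = -3/2 ≈ -1.5000)
w(j, h) = -9/2 (w(j, h) = -3/2*3 = -9/2)
360 - 13*w(5*(-1), 3*(-5) + 5) = 360 - 13*(-9/2) = 360 + 117/2 = 837/2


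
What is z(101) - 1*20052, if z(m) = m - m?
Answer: -20052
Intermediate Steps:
z(m) = 0
z(101) - 1*20052 = 0 - 1*20052 = 0 - 20052 = -20052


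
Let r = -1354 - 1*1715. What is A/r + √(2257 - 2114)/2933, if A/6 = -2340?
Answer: 1560/341 + √143/2933 ≈ 4.5789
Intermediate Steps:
A = -14040 (A = 6*(-2340) = -14040)
r = -3069 (r = -1354 - 1715 = -3069)
A/r + √(2257 - 2114)/2933 = -14040/(-3069) + √(2257 - 2114)/2933 = -14040*(-1/3069) + √143*(1/2933) = 1560/341 + √143/2933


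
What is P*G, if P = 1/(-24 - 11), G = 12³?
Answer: -1728/35 ≈ -49.371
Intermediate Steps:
G = 1728
P = -1/35 (P = 1/(-35) = -1/35 ≈ -0.028571)
P*G = -1/35*1728 = -1728/35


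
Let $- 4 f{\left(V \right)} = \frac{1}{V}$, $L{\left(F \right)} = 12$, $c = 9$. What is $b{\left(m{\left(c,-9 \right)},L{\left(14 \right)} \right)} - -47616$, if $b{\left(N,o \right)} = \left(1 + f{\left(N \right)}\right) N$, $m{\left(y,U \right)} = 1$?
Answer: $\frac{190467}{4} \approx 47617.0$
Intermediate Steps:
$f{\left(V \right)} = - \frac{1}{4 V}$
$b{\left(N,o \right)} = N \left(1 - \frac{1}{4 N}\right)$ ($b{\left(N,o \right)} = \left(1 - \frac{1}{4 N}\right) N = N \left(1 - \frac{1}{4 N}\right)$)
$b{\left(m{\left(c,-9 \right)},L{\left(14 \right)} \right)} - -47616 = \left(- \frac{1}{4} + 1\right) - -47616 = \frac{3}{4} + 47616 = \frac{190467}{4}$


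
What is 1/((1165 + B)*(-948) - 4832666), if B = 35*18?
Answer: -1/6534326 ≈ -1.5304e-7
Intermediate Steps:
B = 630
1/((1165 + B)*(-948) - 4832666) = 1/((1165 + 630)*(-948) - 4832666) = 1/(1795*(-948) - 4832666) = 1/(-1701660 - 4832666) = 1/(-6534326) = -1/6534326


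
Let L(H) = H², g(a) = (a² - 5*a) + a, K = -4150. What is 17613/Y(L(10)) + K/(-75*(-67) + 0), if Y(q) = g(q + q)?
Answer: -2966987/7879200 ≈ -0.37656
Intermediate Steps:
g(a) = a² - 4*a
Y(q) = 2*q*(-4 + 2*q) (Y(q) = (q + q)*(-4 + (q + q)) = (2*q)*(-4 + 2*q) = 2*q*(-4 + 2*q))
17613/Y(L(10)) + K/(-75*(-67) + 0) = 17613/((4*10²*(-2 + 10²))) - 4150/(-75*(-67) + 0) = 17613/((4*100*(-2 + 100))) - 4150/(5025 + 0) = 17613/((4*100*98)) - 4150/5025 = 17613/39200 - 4150*1/5025 = 17613*(1/39200) - 166/201 = 17613/39200 - 166/201 = -2966987/7879200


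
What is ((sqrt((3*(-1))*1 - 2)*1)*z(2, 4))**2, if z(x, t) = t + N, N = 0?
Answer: -80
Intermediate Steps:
z(x, t) = t (z(x, t) = t + 0 = t)
((sqrt((3*(-1))*1 - 2)*1)*z(2, 4))**2 = ((sqrt((3*(-1))*1 - 2)*1)*4)**2 = ((sqrt(-3*1 - 2)*1)*4)**2 = ((sqrt(-3 - 2)*1)*4)**2 = ((sqrt(-5)*1)*4)**2 = (((I*sqrt(5))*1)*4)**2 = ((I*sqrt(5))*4)**2 = (4*I*sqrt(5))**2 = -80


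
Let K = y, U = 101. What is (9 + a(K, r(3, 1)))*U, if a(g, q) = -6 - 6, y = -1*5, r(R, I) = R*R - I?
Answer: -303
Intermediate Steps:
r(R, I) = R**2 - I
y = -5
K = -5
a(g, q) = -12
(9 + a(K, r(3, 1)))*U = (9 - 12)*101 = -3*101 = -303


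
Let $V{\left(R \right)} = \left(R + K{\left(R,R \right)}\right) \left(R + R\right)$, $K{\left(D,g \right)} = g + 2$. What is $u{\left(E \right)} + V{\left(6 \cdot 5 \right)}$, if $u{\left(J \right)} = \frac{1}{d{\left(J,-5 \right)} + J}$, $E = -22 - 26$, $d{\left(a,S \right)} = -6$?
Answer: $\frac{200879}{54} \approx 3720.0$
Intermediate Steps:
$K{\left(D,g \right)} = 2 + g$
$E = -48$
$u{\left(J \right)} = \frac{1}{-6 + J}$
$V{\left(R \right)} = 2 R \left(2 + 2 R\right)$ ($V{\left(R \right)} = \left(R + \left(2 + R\right)\right) \left(R + R\right) = \left(2 + 2 R\right) 2 R = 2 R \left(2 + 2 R\right)$)
$u{\left(E \right)} + V{\left(6 \cdot 5 \right)} = \frac{1}{-6 - 48} + 4 \cdot 6 \cdot 5 \left(1 + 6 \cdot 5\right) = \frac{1}{-54} + 4 \cdot 30 \left(1 + 30\right) = - \frac{1}{54} + 4 \cdot 30 \cdot 31 = - \frac{1}{54} + 3720 = \frac{200879}{54}$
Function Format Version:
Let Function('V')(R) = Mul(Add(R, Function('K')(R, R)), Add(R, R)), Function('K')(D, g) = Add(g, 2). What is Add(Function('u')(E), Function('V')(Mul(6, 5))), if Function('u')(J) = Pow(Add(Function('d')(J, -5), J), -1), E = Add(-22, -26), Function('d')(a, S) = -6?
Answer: Rational(200879, 54) ≈ 3720.0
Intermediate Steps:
Function('K')(D, g) = Add(2, g)
E = -48
Function('u')(J) = Pow(Add(-6, J), -1)
Function('V')(R) = Mul(2, R, Add(2, Mul(2, R))) (Function('V')(R) = Mul(Add(R, Add(2, R)), Add(R, R)) = Mul(Add(2, Mul(2, R)), Mul(2, R)) = Mul(2, R, Add(2, Mul(2, R))))
Add(Function('u')(E), Function('V')(Mul(6, 5))) = Add(Pow(Add(-6, -48), -1), Mul(4, Mul(6, 5), Add(1, Mul(6, 5)))) = Add(Pow(-54, -1), Mul(4, 30, Add(1, 30))) = Add(Rational(-1, 54), Mul(4, 30, 31)) = Add(Rational(-1, 54), 3720) = Rational(200879, 54)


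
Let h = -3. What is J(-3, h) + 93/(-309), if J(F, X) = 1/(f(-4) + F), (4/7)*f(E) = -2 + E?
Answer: -1043/2781 ≈ -0.37504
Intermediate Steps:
f(E) = -7/2 + 7*E/4 (f(E) = 7*(-2 + E)/4 = -7/2 + 7*E/4)
J(F, X) = 1/(-21/2 + F) (J(F, X) = 1/((-7/2 + (7/4)*(-4)) + F) = 1/((-7/2 - 7) + F) = 1/(-21/2 + F))
J(-3, h) + 93/(-309) = 2/(-21 + 2*(-3)) + 93/(-309) = 2/(-21 - 6) - 1/309*93 = 2/(-27) - 31/103 = 2*(-1/27) - 31/103 = -2/27 - 31/103 = -1043/2781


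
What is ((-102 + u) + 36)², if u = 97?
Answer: 961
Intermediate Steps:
((-102 + u) + 36)² = ((-102 + 97) + 36)² = (-5 + 36)² = 31² = 961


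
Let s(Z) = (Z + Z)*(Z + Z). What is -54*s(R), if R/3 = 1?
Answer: -1944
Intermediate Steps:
R = 3 (R = 3*1 = 3)
s(Z) = 4*Z² (s(Z) = (2*Z)*(2*Z) = 4*Z²)
-54*s(R) = -216*3² = -216*9 = -54*36 = -1944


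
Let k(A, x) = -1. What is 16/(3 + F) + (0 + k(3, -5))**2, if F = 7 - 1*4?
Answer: 11/3 ≈ 3.6667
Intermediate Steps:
F = 3 (F = 7 - 4 = 3)
16/(3 + F) + (0 + k(3, -5))**2 = 16/(3 + 3) + (0 - 1)**2 = 16/6 + (-1)**2 = 16*(1/6) + 1 = 8/3 + 1 = 11/3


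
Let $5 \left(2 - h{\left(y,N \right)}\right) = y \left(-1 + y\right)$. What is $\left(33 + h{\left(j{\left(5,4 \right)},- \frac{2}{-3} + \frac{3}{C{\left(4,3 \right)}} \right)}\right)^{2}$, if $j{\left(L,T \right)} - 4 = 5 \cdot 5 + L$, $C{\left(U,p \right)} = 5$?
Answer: $\frac{896809}{25} \approx 35872.0$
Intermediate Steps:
$j{\left(L,T \right)} = 29 + L$ ($j{\left(L,T \right)} = 4 + \left(5 \cdot 5 + L\right) = 4 + \left(25 + L\right) = 29 + L$)
$h{\left(y,N \right)} = 2 - \frac{y \left(-1 + y\right)}{5}$
$\left(33 + h{\left(j{\left(5,4 \right)},- \frac{2}{-3} + \frac{3}{C{\left(4,3 \right)}} \right)}\right)^{2} = \left(33 + \left(2 - \frac{\left(29 + 5\right)^{2}}{5} + \frac{29 + 5}{5}\right)\right)^{2} = \left(33 + \left(2 - \frac{34^{2}}{5} + \frac{1}{5} \cdot 34\right)\right)^{2} = \left(33 + \left(2 - \frac{1156}{5} + \frac{34}{5}\right)\right)^{2} = \left(33 - \frac{1112}{5}\right)^{2} = \left(- \frac{947}{5}\right)^{2} = \frac{896809}{25}$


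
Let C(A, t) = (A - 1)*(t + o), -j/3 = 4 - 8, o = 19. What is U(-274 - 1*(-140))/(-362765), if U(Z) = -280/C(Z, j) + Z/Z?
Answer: -893/303634305 ≈ -2.9410e-6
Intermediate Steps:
j = 12 (j = -3*(4 - 8) = -3*(-4) = 12)
C(A, t) = (-1 + A)*(19 + t) (C(A, t) = (A - 1)*(t + 19) = (-1 + A)*(19 + t))
U(Z) = 1 - 280/(-31 + 31*Z) (U(Z) = -280/(-19 - 1*12 + 19*Z + Z*12) + Z/Z = -280/(-19 - 12 + 19*Z + 12*Z) + 1 = -280/(-31 + 31*Z) + 1 = 1 - 280/(-31 + 31*Z))
U(-274 - 1*(-140))/(-362765) = ((-311/31 + (-274 - 1*(-140)))/(-1 + (-274 - 1*(-140))))/(-362765) = ((-311/31 + (-274 + 140))/(-1 + (-274 + 140)))*(-1/362765) = ((-311/31 - 134)/(-1 - 134))*(-1/362765) = (-4465/31/(-135))*(-1/362765) = -1/135*(-4465/31)*(-1/362765) = (893/837)*(-1/362765) = -893/303634305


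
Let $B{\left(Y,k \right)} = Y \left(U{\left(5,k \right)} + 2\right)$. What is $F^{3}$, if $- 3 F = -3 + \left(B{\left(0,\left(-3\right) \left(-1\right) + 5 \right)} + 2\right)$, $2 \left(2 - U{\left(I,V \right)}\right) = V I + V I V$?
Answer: $\frac{1}{27} \approx 0.037037$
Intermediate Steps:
$U{\left(I,V \right)} = 2 - \frac{I V}{2} - \frac{I V^{2}}{2}$ ($U{\left(I,V \right)} = 2 - \frac{V I + V I V}{2} = 2 - \frac{I V + I V V}{2} = 2 - \frac{I V + I V^{2}}{2} = 2 - \left(\frac{I V}{2} + \frac{I V^{2}}{2}\right) = 2 - \frac{I V}{2} - \frac{I V^{2}}{2}$)
$B{\left(Y,k \right)} = Y \left(4 - \frac{5 k}{2} - \frac{5 k^{2}}{2}\right)$ ($B{\left(Y,k \right)} = Y \left(\left(2 - \frac{5 k}{2} - \frac{5 k^{2}}{2}\right) + 2\right) = Y \left(4 - \frac{5 k}{2} - \frac{5 k^{2}}{2}\right)$)
$F = \frac{1}{3}$ ($F = - \frac{-3 + \left(\frac{1}{2} \cdot 0 \left(8 - 5 \left(\left(-3\right) \left(-1\right) + 5\right) - 5 \left(\left(-3\right) \left(-1\right) + 5\right)^{2}\right) + 2\right)}{3} = - \frac{-3 + \left(\frac{1}{2} \cdot 0 \left(8 - 5 \left(3 + 5\right) - 5 \left(3 + 5\right)^{2}\right) + 2\right)}{3} = - \frac{-3 + \left(\frac{1}{2} \cdot 0 \left(8 - 40 - 5 \cdot 8^{2}\right) + 2\right)}{3} = - \frac{-3 + \left(\frac{1}{2} \cdot 0 \left(8 - 40 - 320\right) + 2\right)}{3} = - \frac{-3 + \left(\frac{1}{2} \cdot 0 \left(-352\right) + 2\right)}{3} = - \frac{-3 + \left(0 + 2\right)}{3} = - \frac{-3 + 2}{3} = \left(- \frac{1}{3}\right) \left(-1\right) = \frac{1}{3} \approx 0.33333$)
$F^{3} = \left(\frac{1}{3}\right)^{3} = \frac{1}{27}$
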